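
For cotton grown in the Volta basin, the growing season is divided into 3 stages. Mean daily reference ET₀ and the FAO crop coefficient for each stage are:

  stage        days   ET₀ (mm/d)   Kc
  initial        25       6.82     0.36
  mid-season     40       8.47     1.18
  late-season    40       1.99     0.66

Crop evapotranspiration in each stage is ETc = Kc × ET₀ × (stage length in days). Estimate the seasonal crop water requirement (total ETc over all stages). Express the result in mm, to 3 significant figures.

initial: 0.36 × 6.82 × 25 = 61.38 mm
mid-season: 1.18 × 8.47 × 40 = 399.78 mm
late-season: 0.66 × 1.99 × 40 = 52.54 mm
Seasonal total = 513.70 mm

514 mm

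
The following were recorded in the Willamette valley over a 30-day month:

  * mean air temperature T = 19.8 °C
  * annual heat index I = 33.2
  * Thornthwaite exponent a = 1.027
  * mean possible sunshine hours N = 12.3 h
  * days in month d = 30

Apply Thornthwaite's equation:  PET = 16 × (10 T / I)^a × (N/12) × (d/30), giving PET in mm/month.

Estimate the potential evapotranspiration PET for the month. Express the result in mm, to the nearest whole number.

103 mm

10T/I = 10 × 19.8 / 33.2 = 5.9639
(10T/I)^a = 5.9639^1.027 = 6.2585
Uncorrected PET = 16 × 6.2585 = 100.136 mm
Correction = (N/12)(d/30) = (12.3/12)(30/30) = 1.0250
PET = 100.136 × 1.0250 = 102.639 mm/month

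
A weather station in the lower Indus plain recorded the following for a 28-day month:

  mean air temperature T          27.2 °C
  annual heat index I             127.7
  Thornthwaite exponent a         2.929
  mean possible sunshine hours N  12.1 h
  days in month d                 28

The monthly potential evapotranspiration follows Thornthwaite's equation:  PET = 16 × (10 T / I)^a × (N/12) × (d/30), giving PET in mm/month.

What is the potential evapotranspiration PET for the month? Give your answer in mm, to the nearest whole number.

10T/I = 10 × 27.2 / 127.7 = 2.1300
(10T/I)^a = 2.1300^2.929 = 9.1585
Uncorrected PET = 16 × 9.1585 = 146.536 mm
Correction = (N/12)(d/30) = (12.1/12)(28/30) = 0.9411
PET = 146.536 × 0.9411 = 137.905 mm/month

138 mm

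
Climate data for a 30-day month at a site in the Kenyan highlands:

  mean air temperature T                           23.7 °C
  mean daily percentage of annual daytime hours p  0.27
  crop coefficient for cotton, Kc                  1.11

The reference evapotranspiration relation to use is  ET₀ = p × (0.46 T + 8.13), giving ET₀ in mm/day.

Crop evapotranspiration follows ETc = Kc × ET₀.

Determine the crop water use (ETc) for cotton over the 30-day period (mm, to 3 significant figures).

171 mm

ET₀ = 0.27 × (0.46 × 23.7 + 8.13) = 0.27 × 19.032 = 5.1386 mm/d
ETc = Kc × ET₀ = 1.11 × 5.1386 = 5.7038 mm/d
Over 30 days: 5.7038 × 30 = 171.114 mm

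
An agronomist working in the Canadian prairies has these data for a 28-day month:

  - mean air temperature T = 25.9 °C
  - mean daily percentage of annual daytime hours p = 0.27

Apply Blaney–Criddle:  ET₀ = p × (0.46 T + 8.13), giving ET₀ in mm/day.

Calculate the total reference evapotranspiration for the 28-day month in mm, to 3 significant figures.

152 mm

ET₀ = 0.27 × (0.46 × 25.9 + 8.13) = 0.27 × 20.044 = 5.4119 mm/d
Monthly total = 5.4119 × 28 = 151.533 mm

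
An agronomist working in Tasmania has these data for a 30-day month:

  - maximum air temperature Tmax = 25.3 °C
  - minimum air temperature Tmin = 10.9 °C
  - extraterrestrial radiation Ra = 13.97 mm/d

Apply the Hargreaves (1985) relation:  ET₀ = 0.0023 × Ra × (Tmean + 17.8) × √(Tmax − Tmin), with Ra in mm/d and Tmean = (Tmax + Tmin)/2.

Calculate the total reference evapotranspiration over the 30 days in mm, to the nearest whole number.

131 mm

Tmean = (25.3 + 10.9)/2 = 18.10 °C
ET₀ = 0.0023 × 13.97 × (18.10 + 17.8) × √14.4 = 0.0023 × 13.97 × 35.90 × 3.7947 = 4.3772 mm/d
Over 30 days: 4.3772 × 30 = 131.316 mm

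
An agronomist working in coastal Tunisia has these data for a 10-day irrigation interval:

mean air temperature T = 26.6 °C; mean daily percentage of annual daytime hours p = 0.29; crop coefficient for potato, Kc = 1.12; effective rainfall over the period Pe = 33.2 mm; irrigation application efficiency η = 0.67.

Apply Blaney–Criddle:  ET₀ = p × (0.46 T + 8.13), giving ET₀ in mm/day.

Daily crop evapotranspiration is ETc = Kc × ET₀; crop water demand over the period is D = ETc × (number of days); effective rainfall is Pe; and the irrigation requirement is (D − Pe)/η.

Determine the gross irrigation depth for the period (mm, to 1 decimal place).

ET₀ = 0.29 × (0.46 × 26.6 + 8.13) = 0.29 × 20.366 = 5.9061 mm/d
ETc = Kc × ET₀ = 1.12 × 5.9061 = 6.6148 mm/d
Crop demand D = ETc × 10 d = 6.6148 × 10 = 66.148 mm
D − Pe = 66.148 − 33.2 = 32.948 mm
Gross irrigation = 32.948 / 0.67 = 49.176 mm

49.2 mm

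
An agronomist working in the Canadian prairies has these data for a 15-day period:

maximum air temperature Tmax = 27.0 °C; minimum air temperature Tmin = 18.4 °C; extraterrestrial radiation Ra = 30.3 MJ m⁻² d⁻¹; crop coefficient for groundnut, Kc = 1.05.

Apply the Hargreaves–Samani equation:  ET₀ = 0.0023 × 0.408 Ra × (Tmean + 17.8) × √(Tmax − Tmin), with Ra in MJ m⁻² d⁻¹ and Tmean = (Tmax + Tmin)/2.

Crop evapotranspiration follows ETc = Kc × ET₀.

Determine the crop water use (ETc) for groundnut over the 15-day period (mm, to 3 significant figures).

Tmean = (27.0 + 18.4)/2 = 22.70 °C
0.408 Ra = 0.408 × 30.3 = 12.3624 mm/d equivalent
ET₀ = 0.0023 × 12.3624 × (22.70 + 17.8) × √8.6 = 0.0023 × 12.3624 × 40.50 × 2.9326 = 3.3771 mm/d
ETc = Kc × ET₀ = 1.05 × 3.3771 = 3.5460 mm/d
Over 15 days: 3.5460 × 15 = 53.190 mm

53.2 mm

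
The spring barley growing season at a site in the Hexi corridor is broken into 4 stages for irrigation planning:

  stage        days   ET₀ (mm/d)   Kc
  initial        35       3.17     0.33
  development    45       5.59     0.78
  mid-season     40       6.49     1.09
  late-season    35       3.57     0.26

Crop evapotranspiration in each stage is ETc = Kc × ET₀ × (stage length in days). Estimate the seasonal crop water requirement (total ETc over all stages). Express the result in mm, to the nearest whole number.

initial: 0.33 × 3.17 × 35 = 36.61 mm
development: 0.78 × 5.59 × 45 = 196.21 mm
mid-season: 1.09 × 6.49 × 40 = 282.96 mm
late-season: 0.26 × 3.57 × 35 = 32.49 mm
Seasonal total = 548.27 mm

548 mm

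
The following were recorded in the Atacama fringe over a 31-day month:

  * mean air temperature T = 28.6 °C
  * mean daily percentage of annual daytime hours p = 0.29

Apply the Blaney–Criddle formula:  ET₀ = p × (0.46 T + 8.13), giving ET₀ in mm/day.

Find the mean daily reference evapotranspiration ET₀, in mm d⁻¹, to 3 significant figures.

6.17 mm d⁻¹

ET₀ = 0.29 × (0.46 × 28.6 + 8.13) = 0.29 × 21.286 = 6.1729 mm/d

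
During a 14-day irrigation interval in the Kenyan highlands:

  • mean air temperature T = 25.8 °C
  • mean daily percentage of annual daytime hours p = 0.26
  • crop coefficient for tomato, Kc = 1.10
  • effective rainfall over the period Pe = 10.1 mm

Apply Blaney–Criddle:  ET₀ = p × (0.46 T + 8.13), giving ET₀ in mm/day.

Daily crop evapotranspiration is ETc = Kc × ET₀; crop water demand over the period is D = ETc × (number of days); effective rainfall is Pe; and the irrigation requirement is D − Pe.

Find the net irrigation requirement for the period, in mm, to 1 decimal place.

70.0 mm

ET₀ = 0.26 × (0.46 × 25.8 + 8.13) = 0.26 × 19.998 = 5.1995 mm/d
ETc = Kc × ET₀ = 1.10 × 5.1995 = 5.7195 mm/d
Crop demand D = ETc × 14 d = 5.7195 × 14 = 80.073 mm
D − Pe = 80.073 − 10.1 = 69.973 mm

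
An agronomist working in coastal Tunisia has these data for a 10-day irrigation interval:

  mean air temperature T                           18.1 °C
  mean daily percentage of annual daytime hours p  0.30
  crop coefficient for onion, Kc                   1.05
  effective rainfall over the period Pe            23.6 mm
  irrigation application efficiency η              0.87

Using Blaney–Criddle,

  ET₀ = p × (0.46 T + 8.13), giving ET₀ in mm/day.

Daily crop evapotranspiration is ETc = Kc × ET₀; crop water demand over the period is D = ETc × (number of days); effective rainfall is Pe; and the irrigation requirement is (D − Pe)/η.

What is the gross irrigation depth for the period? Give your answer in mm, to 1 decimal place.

ET₀ = 0.30 × (0.46 × 18.1 + 8.13) = 0.30 × 16.456 = 4.9368 mm/d
ETc = Kc × ET₀ = 1.05 × 4.9368 = 5.1836 mm/d
Crop demand D = ETc × 10 d = 5.1836 × 10 = 51.836 mm
D − Pe = 51.836 − 23.6 = 28.236 mm
Gross irrigation = 28.236 / 0.87 = 32.455 mm

32.5 mm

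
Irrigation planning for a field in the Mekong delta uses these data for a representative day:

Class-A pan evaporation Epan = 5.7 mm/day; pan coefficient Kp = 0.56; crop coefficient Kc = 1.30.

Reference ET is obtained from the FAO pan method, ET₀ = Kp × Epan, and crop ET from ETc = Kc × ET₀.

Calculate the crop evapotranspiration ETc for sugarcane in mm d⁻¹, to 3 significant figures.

ET₀ = 0.56 × 5.7 = 3.1920 mm/d
ETc = Kc × ET₀ = 1.30 × 3.1920 = 4.1496 mm/d

4.15 mm d⁻¹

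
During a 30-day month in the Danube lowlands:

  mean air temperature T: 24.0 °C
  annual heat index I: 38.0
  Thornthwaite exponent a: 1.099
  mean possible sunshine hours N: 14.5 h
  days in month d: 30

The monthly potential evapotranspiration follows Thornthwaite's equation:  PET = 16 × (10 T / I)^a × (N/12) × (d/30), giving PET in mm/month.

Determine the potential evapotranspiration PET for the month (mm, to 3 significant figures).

147 mm

10T/I = 10 × 24.0 / 38.0 = 6.3158
(10T/I)^a = 6.3158^1.099 = 7.5800
Uncorrected PET = 16 × 7.5800 = 121.280 mm
Correction = (N/12)(d/30) = (14.5/12)(30/30) = 1.2083
PET = 121.280 × 1.2083 = 146.543 mm/month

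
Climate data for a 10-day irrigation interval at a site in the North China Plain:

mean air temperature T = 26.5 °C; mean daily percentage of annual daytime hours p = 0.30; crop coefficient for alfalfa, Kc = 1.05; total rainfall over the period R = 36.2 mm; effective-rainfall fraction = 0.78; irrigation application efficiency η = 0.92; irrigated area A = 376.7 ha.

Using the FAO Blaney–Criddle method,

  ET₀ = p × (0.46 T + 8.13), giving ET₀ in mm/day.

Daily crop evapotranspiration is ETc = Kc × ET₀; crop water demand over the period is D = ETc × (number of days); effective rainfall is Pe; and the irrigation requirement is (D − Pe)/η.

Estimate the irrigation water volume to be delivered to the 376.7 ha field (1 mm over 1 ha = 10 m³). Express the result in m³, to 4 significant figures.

ET₀ = 0.30 × (0.46 × 26.5 + 8.13) = 0.30 × 20.320 = 6.0960 mm/d
ETc = Kc × ET₀ = 1.05 × 6.0960 = 6.4008 mm/d
Crop demand D = ETc × 10 d = 6.4008 × 10 = 64.008 mm
Pe = 0.78 × 36.2 = 28.236 mm
D − Pe = 64.008 − 28.236 = 35.772 mm
Gross irrigation = 35.772 / 0.92 = 38.883 mm
Volume = 38.883 mm × 376.7 ha × 10 = 146472.3 m³

146500 m³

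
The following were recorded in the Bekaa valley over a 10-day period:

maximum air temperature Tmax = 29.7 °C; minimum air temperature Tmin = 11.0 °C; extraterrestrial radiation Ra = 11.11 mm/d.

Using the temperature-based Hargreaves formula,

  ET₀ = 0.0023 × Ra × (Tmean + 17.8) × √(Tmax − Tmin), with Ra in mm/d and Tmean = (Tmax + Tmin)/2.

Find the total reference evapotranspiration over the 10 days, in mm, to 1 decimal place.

42.2 mm

Tmean = (29.7 + 11.0)/2 = 20.35 °C
ET₀ = 0.0023 × 11.11 × (20.35 + 17.8) × √18.7 = 0.0023 × 11.11 × 38.15 × 4.3243 = 4.2155 mm/d
Over 10 days: 4.2155 × 10 = 42.155 mm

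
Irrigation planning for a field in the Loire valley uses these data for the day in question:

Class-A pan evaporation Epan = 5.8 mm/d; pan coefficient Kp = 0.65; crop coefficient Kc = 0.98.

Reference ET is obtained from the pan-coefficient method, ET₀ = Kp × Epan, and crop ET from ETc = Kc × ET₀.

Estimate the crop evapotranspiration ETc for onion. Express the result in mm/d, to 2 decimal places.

3.69 mm/d

ET₀ = 0.65 × 5.8 = 3.7700 mm/d
ETc = Kc × ET₀ = 0.98 × 3.7700 = 3.6946 mm/d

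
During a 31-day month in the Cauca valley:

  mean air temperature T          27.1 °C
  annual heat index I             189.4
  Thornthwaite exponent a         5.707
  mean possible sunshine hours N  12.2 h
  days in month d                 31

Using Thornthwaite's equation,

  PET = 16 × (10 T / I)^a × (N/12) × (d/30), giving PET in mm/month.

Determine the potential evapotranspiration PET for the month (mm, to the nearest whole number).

130 mm

10T/I = 10 × 27.1 / 189.4 = 1.4308
(10T/I)^a = 1.4308^5.707 = 7.7248
Uncorrected PET = 16 × 7.7248 = 123.597 mm
Correction = (N/12)(d/30) = (12.2/12)(31/30) = 1.0506
PET = 123.597 × 1.0506 = 129.851 mm/month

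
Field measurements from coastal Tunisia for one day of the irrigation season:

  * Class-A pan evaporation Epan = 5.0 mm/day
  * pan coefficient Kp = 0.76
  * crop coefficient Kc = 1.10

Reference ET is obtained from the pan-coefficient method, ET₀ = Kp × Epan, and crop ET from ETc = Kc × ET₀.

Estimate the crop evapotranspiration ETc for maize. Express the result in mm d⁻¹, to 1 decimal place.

4.2 mm d⁻¹

ET₀ = 0.76 × 5.0 = 3.8000 mm/d
ETc = Kc × ET₀ = 1.10 × 3.8000 = 4.1800 mm/d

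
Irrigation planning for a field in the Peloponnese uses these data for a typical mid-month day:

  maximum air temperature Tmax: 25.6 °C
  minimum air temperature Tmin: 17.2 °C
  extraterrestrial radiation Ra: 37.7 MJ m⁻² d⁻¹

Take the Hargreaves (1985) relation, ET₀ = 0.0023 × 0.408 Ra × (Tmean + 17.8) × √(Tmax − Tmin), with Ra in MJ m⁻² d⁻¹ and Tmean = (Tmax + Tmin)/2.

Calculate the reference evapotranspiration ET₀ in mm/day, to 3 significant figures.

Tmean = (25.6 + 17.2)/2 = 21.40 °C
0.408 Ra = 0.408 × 37.7 = 15.3816 mm/d equivalent
ET₀ = 0.0023 × 15.3816 × (21.40 + 17.8) × √8.4 = 0.0023 × 15.3816 × 39.20 × 2.8983 = 4.0194 mm/d

4.02 mm/day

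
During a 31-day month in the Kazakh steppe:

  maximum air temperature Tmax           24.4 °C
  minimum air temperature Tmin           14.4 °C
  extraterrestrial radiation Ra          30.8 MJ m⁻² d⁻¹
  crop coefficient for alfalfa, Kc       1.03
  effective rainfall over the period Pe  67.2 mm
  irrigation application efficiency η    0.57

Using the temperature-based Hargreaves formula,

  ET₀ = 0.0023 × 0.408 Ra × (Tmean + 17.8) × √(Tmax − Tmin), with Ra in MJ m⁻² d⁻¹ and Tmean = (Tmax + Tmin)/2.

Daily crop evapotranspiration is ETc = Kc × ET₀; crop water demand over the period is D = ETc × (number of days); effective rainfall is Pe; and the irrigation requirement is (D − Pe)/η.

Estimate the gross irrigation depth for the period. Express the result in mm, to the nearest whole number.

73 mm

Tmean = (24.4 + 14.4)/2 = 19.40 °C
0.408 Ra = 0.408 × 30.8 = 12.5664 mm/d equivalent
ET₀ = 0.0023 × 12.5664 × (19.40 + 17.8) × √10.0 = 0.0023 × 12.5664 × 37.20 × 3.1623 = 3.4000 mm/d
ETc = Kc × ET₀ = 1.03 × 3.4000 = 3.5020 mm/d
Crop demand D = ETc × 31 d = 3.5020 × 31 = 108.562 mm
D − Pe = 108.562 − 67.2 = 41.362 mm
Gross irrigation = 41.362 / 0.57 = 72.565 mm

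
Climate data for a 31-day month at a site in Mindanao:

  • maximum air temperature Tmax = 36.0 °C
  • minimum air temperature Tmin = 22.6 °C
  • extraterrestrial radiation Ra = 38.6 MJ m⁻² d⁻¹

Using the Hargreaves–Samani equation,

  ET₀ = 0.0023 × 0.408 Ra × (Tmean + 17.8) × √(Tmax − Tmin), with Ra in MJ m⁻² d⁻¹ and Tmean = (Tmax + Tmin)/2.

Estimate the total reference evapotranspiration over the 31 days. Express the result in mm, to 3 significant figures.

194 mm

Tmean = (36.0 + 22.6)/2 = 29.30 °C
0.408 Ra = 0.408 × 38.6 = 15.7488 mm/d equivalent
ET₀ = 0.0023 × 15.7488 × (29.30 + 17.8) × √13.4 = 0.0023 × 15.7488 × 47.10 × 3.6606 = 6.2452 mm/d
Over 31 days: 6.2452 × 31 = 193.601 mm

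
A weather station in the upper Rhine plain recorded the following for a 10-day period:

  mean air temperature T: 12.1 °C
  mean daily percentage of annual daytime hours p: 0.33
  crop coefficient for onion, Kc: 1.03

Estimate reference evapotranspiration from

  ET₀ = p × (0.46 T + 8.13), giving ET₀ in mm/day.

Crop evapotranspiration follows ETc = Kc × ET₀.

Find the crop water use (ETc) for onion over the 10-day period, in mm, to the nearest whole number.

47 mm

ET₀ = 0.33 × (0.46 × 12.1 + 8.13) = 0.33 × 13.696 = 4.5197 mm/d
ETc = Kc × ET₀ = 1.03 × 4.5197 = 4.6553 mm/d
Over 10 days: 4.6553 × 10 = 46.553 mm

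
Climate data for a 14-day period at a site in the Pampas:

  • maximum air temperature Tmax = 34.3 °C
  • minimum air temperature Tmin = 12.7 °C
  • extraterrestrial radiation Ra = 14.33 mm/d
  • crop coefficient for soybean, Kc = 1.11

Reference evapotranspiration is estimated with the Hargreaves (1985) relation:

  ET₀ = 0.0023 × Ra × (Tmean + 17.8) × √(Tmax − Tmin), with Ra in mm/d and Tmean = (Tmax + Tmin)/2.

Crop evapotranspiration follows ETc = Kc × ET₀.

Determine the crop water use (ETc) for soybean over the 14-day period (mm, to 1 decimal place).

98.3 mm

Tmean = (34.3 + 12.7)/2 = 23.50 °C
ET₀ = 0.0023 × 14.33 × (23.50 + 17.8) × √21.6 = 0.0023 × 14.33 × 41.30 × 4.6476 = 6.3263 mm/d
ETc = Kc × ET₀ = 1.11 × 6.3263 = 7.0222 mm/d
Over 14 days: 7.0222 × 14 = 98.311 mm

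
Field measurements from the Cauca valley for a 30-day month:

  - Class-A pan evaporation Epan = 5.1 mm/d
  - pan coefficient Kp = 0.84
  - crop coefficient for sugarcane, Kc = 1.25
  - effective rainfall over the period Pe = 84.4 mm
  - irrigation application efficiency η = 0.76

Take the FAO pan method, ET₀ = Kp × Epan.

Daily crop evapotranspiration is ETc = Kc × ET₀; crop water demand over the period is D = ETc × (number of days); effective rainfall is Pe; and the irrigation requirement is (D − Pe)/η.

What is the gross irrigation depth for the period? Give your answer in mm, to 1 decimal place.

100.3 mm

ET₀ = 0.84 × 5.1 = 4.2840 mm/d
ETc = Kc × ET₀ = 1.25 × 4.2840 = 5.3550 mm/d
Crop demand D = ETc × 30 d = 5.3550 × 30 = 160.650 mm
D − Pe = 160.650 − 84.4 = 76.250 mm
Gross irrigation = 76.250 / 0.76 = 100.329 mm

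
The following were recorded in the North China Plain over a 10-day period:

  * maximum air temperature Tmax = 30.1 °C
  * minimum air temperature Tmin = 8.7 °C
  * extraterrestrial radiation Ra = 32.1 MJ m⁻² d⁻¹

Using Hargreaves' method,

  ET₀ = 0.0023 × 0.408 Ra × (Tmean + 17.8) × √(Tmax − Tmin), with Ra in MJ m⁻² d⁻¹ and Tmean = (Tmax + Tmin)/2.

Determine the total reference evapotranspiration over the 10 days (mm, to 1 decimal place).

Tmean = (30.1 + 8.7)/2 = 19.40 °C
0.408 Ra = 0.408 × 32.1 = 13.0968 mm/d equivalent
ET₀ = 0.0023 × 13.0968 × (19.40 + 17.8) × √21.4 = 0.0023 × 13.0968 × 37.20 × 4.6260 = 5.1837 mm/d
Over 10 days: 5.1837 × 10 = 51.837 mm

51.8 mm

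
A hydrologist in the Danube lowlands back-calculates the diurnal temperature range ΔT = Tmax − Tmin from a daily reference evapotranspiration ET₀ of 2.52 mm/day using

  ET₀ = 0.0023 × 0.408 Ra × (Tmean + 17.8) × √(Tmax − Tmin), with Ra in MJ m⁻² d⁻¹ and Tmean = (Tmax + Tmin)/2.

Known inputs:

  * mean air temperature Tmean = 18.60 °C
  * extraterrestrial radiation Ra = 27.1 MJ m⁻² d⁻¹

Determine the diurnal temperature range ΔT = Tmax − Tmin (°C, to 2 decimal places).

7.41 °C

√ΔT = ET₀ / [0.0023 × 0.408 × Ra × (Tmean+17.8)] = 2.52 / (0.0023 × 11.0568 × 36.40) = 2.7223
ΔT = 2.7223² = 7.411 °C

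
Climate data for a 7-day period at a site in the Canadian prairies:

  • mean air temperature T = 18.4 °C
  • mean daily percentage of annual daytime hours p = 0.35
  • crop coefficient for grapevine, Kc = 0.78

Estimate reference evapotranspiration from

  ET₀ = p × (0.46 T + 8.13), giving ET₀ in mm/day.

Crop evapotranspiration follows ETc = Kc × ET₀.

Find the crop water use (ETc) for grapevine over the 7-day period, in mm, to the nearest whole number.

32 mm

ET₀ = 0.35 × (0.46 × 18.4 + 8.13) = 0.35 × 16.594 = 5.8079 mm/d
ETc = Kc × ET₀ = 0.78 × 5.8079 = 4.5302 mm/d
Over 7 days: 4.5302 × 7 = 31.711 mm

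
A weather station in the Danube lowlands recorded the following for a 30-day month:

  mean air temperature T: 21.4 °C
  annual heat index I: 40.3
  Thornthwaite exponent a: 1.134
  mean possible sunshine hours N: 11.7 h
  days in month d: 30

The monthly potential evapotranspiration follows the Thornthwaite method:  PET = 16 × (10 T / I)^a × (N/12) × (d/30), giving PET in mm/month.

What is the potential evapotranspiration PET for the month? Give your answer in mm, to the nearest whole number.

10T/I = 10 × 21.4 / 40.3 = 5.3102
(10T/I)^a = 5.3102^1.134 = 6.6416
Uncorrected PET = 16 × 6.6416 = 106.266 mm
Correction = (N/12)(d/30) = (11.7/12)(30/30) = 0.9750
PET = 106.266 × 0.9750 = 103.609 mm/month

104 mm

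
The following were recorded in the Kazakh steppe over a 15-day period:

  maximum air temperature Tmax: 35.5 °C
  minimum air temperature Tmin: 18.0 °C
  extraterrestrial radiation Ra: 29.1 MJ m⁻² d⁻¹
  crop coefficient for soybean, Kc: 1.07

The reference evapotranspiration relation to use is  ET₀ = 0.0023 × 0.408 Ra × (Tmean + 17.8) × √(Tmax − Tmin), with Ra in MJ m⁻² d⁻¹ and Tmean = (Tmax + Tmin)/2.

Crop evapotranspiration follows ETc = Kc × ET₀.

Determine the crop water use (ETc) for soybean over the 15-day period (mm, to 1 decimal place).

81.7 mm

Tmean = (35.5 + 18.0)/2 = 26.75 °C
0.408 Ra = 0.408 × 29.1 = 11.8728 mm/d equivalent
ET₀ = 0.0023 × 11.8728 × (26.75 + 17.8) × √17.5 = 0.0023 × 11.8728 × 44.55 × 4.1833 = 5.0892 mm/d
ETc = Kc × ET₀ = 1.07 × 5.0892 = 5.4454 mm/d
Over 15 days: 5.4454 × 15 = 81.681 mm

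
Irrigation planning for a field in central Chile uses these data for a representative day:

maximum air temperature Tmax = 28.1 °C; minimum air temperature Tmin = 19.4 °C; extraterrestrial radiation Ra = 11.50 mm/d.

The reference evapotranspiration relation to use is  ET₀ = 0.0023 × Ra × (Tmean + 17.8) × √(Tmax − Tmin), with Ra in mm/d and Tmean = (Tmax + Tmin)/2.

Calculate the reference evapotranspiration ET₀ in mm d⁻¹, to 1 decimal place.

3.2 mm d⁻¹

Tmean = (28.1 + 19.4)/2 = 23.75 °C
ET₀ = 0.0023 × 11.50 × (23.75 + 17.8) × √8.7 = 0.0023 × 11.50 × 41.55 × 2.9496 = 3.2416 mm/d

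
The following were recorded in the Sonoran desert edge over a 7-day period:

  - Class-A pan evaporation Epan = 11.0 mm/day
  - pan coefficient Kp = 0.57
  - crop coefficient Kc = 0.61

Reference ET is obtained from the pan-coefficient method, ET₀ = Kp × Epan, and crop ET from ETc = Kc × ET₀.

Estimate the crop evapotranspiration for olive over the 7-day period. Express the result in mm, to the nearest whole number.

27 mm

ET₀ = 0.57 × 11.0 = 6.2700 mm/d
ETc = Kc × ET₀ = 0.61 × 6.2700 = 3.8247 mm/d
Over 7 days: 3.8247 × 7 = 26.773 mm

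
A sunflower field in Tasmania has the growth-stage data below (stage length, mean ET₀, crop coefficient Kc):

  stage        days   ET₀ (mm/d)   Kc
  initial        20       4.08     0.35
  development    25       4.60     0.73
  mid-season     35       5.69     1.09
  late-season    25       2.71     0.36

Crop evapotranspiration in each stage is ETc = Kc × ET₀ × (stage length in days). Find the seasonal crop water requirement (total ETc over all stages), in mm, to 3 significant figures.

initial: 0.35 × 4.08 × 20 = 28.56 mm
development: 0.73 × 4.60 × 25 = 83.95 mm
mid-season: 1.09 × 5.69 × 35 = 217.07 mm
late-season: 0.36 × 2.71 × 25 = 24.39 mm
Seasonal total = 353.97 mm

354 mm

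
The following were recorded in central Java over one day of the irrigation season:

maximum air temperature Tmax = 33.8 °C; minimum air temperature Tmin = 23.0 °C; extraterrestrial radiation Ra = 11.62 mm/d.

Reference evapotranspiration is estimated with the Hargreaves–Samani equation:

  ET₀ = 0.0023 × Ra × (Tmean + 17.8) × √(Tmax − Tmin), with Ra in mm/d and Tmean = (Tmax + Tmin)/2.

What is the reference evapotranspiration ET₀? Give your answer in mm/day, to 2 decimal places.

Tmean = (33.8 + 23.0)/2 = 28.40 °C
ET₀ = 0.0023 × 11.62 × (28.40 + 17.8) × √10.8 = 0.0023 × 11.62 × 46.20 × 3.2863 = 4.0577 mm/d

4.06 mm/day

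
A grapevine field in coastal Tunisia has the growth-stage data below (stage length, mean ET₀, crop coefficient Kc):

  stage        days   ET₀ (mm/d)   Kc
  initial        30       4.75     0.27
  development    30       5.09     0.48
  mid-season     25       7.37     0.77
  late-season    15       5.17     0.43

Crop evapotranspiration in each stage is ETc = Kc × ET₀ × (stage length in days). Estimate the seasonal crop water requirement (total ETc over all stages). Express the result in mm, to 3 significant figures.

287 mm

initial: 0.27 × 4.75 × 30 = 38.48 mm
development: 0.48 × 5.09 × 30 = 73.30 mm
mid-season: 0.77 × 7.37 × 25 = 141.87 mm
late-season: 0.43 × 5.17 × 15 = 33.35 mm
Seasonal total = 287.00 mm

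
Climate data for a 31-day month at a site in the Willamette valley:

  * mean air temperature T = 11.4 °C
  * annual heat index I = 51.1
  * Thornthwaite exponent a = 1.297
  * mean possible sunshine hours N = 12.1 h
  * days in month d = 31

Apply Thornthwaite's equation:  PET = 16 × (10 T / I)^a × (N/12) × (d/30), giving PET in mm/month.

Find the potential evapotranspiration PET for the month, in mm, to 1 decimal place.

10T/I = 10 × 11.4 / 51.1 = 2.2309
(10T/I)^a = 2.2309^1.297 = 2.8313
Uncorrected PET = 16 × 2.8313 = 45.301 mm
Correction = (N/12)(d/30) = (12.1/12)(31/30) = 1.0419
PET = 45.301 × 1.0419 = 47.199 mm/month

47.2 mm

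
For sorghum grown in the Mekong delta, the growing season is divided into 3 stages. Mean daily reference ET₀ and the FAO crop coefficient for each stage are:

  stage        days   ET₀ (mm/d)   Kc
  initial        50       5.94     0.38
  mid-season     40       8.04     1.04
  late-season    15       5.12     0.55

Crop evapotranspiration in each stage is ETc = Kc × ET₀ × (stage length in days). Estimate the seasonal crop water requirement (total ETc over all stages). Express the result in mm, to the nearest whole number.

initial: 0.38 × 5.94 × 50 = 112.86 mm
mid-season: 1.04 × 8.04 × 40 = 334.46 mm
late-season: 0.55 × 5.12 × 15 = 42.24 mm
Seasonal total = 489.56 mm

490 mm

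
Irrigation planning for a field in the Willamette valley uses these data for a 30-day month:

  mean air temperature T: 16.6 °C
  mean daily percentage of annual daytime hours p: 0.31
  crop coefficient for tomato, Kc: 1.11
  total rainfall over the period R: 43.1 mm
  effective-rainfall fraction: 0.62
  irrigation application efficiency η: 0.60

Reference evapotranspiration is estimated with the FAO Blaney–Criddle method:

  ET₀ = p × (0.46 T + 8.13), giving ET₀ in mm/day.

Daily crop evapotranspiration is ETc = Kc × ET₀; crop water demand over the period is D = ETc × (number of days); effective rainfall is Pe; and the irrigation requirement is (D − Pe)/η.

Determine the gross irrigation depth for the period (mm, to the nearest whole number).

ET₀ = 0.31 × (0.46 × 16.6 + 8.13) = 0.31 × 15.766 = 4.8875 mm/d
ETc = Kc × ET₀ = 1.11 × 4.8875 = 5.4251 mm/d
Crop demand D = ETc × 30 d = 5.4251 × 30 = 162.753 mm
Pe = 0.62 × 43.1 = 26.722 mm
D − Pe = 162.753 − 26.722 = 136.031 mm
Gross irrigation = 136.031 / 0.60 = 226.718 mm

227 mm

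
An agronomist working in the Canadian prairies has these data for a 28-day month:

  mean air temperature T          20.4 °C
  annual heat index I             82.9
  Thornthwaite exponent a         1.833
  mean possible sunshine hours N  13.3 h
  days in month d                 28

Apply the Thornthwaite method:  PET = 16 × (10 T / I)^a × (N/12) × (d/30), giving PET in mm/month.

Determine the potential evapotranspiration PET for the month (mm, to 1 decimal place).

10T/I = 10 × 20.4 / 82.9 = 2.4608
(10T/I)^a = 2.4608^1.833 = 5.2101
Uncorrected PET = 16 × 5.2101 = 83.362 mm
Correction = (N/12)(d/30) = (13.3/12)(28/30) = 1.0344
PET = 83.362 × 1.0344 = 86.230 mm/month

86.2 mm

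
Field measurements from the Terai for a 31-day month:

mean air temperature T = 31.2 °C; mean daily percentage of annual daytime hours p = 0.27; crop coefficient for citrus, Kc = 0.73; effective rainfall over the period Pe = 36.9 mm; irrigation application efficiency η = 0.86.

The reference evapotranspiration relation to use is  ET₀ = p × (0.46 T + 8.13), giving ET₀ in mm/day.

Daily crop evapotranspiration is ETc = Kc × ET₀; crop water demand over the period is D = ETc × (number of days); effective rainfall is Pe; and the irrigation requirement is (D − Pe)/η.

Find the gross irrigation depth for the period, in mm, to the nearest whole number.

ET₀ = 0.27 × (0.46 × 31.2 + 8.13) = 0.27 × 22.482 = 6.0701 mm/d
ETc = Kc × ET₀ = 0.73 × 6.0701 = 4.4312 mm/d
Crop demand D = ETc × 31 d = 4.4312 × 31 = 137.367 mm
D − Pe = 137.367 − 36.9 = 100.467 mm
Gross irrigation = 100.467 / 0.86 = 116.822 mm

117 mm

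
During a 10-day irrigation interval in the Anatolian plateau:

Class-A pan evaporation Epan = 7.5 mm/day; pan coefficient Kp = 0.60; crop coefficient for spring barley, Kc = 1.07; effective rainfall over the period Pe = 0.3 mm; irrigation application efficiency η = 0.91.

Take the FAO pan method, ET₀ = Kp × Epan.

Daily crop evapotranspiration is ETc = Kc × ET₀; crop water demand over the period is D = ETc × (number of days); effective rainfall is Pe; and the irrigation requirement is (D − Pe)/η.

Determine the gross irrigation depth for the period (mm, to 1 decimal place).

ET₀ = 0.60 × 7.5 = 4.5000 mm/d
ETc = Kc × ET₀ = 1.07 × 4.5000 = 4.8150 mm/d
Crop demand D = ETc × 10 d = 4.8150 × 10 = 48.150 mm
D − Pe = 48.150 − 0.3 = 47.850 mm
Gross irrigation = 47.850 / 0.91 = 52.582 mm

52.6 mm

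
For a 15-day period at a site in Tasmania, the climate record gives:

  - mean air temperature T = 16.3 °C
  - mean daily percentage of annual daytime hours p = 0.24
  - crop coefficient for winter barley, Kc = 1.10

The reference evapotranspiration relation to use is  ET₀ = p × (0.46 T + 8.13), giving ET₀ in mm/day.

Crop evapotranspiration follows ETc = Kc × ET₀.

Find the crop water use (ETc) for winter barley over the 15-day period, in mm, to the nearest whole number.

ET₀ = 0.24 × (0.46 × 16.3 + 8.13) = 0.24 × 15.628 = 3.7507 mm/d
ETc = Kc × ET₀ = 1.10 × 3.7507 = 4.1258 mm/d
Over 15 days: 4.1258 × 15 = 61.887 mm

62 mm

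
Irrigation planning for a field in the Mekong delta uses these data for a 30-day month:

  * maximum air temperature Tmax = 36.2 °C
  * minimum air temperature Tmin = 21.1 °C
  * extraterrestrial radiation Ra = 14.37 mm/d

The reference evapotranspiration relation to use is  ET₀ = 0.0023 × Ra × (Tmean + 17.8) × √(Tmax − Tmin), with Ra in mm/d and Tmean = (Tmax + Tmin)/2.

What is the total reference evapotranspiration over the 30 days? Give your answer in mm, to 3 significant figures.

179 mm

Tmean = (36.2 + 21.1)/2 = 28.65 °C
ET₀ = 0.0023 × 14.37 × (28.65 + 17.8) × √15.1 = 0.0023 × 14.37 × 46.45 × 3.8859 = 5.9657 mm/d
Over 30 days: 5.9657 × 30 = 178.971 mm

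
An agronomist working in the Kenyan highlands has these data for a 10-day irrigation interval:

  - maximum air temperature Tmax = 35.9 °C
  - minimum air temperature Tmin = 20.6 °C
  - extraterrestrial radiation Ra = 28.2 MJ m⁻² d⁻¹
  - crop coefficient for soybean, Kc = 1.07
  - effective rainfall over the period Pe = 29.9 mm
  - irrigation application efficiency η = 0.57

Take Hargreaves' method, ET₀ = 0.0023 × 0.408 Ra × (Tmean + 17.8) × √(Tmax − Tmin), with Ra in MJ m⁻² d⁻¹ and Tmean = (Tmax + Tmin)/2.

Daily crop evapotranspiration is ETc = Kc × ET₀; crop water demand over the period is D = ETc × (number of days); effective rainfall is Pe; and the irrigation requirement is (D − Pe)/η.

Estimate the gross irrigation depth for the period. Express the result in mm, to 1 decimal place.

37.0 mm

Tmean = (35.9 + 20.6)/2 = 28.25 °C
0.408 Ra = 0.408 × 28.2 = 11.5056 mm/d equivalent
ET₀ = 0.0023 × 11.5056 × (28.25 + 17.8) × √15.3 = 0.0023 × 11.5056 × 46.05 × 3.9115 = 4.7666 mm/d
ETc = Kc × ET₀ = 1.07 × 4.7666 = 5.1003 mm/d
Crop demand D = ETc × 10 d = 5.1003 × 10 = 51.003 mm
D − Pe = 51.003 − 29.9 = 21.103 mm
Gross irrigation = 21.103 / 0.57 = 37.023 mm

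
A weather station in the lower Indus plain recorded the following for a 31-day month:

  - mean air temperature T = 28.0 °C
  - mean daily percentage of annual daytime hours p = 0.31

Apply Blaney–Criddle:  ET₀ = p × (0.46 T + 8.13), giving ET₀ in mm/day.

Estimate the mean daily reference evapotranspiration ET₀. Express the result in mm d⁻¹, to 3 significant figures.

6.51 mm d⁻¹

ET₀ = 0.31 × (0.46 × 28.0 + 8.13) = 0.31 × 21.010 = 6.5131 mm/d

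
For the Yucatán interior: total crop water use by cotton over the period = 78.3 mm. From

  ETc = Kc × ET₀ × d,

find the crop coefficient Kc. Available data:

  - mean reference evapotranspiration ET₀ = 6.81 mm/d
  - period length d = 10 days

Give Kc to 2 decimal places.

ETc = Kc × ET₀ × d  ⇒  Kc = ETc / (ET₀ × d)
Kc = 78.3 / (6.81 × 10) = 78.3 / 68.10 = 1.1498

1.15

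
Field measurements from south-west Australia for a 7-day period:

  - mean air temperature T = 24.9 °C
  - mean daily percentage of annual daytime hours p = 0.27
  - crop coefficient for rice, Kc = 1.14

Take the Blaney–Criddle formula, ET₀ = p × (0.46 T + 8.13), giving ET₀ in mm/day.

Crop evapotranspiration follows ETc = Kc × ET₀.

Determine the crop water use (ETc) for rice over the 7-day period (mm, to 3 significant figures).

42.2 mm

ET₀ = 0.27 × (0.46 × 24.9 + 8.13) = 0.27 × 19.584 = 5.2877 mm/d
ETc = Kc × ET₀ = 1.14 × 5.2877 = 6.0280 mm/d
Over 7 days: 6.0280 × 7 = 42.196 mm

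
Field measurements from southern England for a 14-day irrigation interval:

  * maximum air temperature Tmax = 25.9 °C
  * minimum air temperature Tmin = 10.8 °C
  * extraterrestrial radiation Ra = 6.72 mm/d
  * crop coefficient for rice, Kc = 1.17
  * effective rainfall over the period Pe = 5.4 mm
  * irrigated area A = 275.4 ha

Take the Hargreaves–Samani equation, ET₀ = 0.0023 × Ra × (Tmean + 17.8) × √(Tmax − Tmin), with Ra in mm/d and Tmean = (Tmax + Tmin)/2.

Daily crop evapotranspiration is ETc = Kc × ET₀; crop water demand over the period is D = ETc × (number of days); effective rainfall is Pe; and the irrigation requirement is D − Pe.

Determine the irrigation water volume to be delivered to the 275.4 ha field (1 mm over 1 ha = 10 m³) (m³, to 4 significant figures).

Tmean = (25.9 + 10.8)/2 = 18.35 °C
ET₀ = 0.0023 × 6.72 × (18.35 + 17.8) × √15.1 = 0.0023 × 6.72 × 36.15 × 3.8859 = 2.1712 mm/d
ETc = Kc × ET₀ = 1.17 × 2.1712 = 2.5403 mm/d
Crop demand D = ETc × 14 d = 2.5403 × 14 = 35.564 mm
D − Pe = 35.564 − 5.4 = 30.164 mm
Volume = 30.164 mm × 275.4 ha × 10 = 83071.7 m³

83070 m³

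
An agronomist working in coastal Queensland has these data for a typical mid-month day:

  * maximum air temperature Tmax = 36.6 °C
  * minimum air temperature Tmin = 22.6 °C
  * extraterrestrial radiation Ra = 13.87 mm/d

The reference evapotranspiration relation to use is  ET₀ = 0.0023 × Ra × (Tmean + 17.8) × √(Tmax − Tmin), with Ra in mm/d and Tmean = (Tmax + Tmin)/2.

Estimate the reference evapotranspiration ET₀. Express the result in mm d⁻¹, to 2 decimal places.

5.66 mm d⁻¹

Tmean = (36.6 + 22.6)/2 = 29.60 °C
ET₀ = 0.0023 × 13.87 × (29.60 + 17.8) × √14.0 = 0.0023 × 13.87 × 47.40 × 3.7417 = 5.6579 mm/d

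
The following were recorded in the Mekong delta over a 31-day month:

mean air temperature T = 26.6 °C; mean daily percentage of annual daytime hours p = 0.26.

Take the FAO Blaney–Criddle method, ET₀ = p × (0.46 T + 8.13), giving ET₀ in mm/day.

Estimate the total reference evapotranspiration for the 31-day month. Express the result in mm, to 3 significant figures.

ET₀ = 0.26 × (0.46 × 26.6 + 8.13) = 0.26 × 20.366 = 5.2952 mm/d
Monthly total = 5.2952 × 31 = 164.151 mm

164 mm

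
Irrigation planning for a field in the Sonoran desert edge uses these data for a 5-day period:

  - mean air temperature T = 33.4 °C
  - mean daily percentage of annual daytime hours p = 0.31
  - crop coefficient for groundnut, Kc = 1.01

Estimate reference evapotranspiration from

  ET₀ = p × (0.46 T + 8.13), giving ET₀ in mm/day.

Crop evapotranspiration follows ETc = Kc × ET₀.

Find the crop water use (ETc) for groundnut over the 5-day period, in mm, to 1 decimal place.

36.8 mm

ET₀ = 0.31 × (0.46 × 33.4 + 8.13) = 0.31 × 23.494 = 7.2831 mm/d
ETc = Kc × ET₀ = 1.01 × 7.2831 = 7.3559 mm/d
Over 5 days: 7.3559 × 5 = 36.780 mm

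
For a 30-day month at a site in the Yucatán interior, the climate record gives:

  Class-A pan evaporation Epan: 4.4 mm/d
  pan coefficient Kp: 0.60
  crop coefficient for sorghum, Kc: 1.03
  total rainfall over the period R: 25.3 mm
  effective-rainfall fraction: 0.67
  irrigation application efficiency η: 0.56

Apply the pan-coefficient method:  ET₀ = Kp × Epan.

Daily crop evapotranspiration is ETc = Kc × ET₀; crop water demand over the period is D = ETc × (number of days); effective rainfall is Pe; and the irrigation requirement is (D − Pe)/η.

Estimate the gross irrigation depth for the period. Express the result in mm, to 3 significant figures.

ET₀ = 0.60 × 4.4 = 2.6400 mm/d
ETc = Kc × ET₀ = 1.03 × 2.6400 = 2.7192 mm/d
Crop demand D = ETc × 30 d = 2.7192 × 30 = 81.576 mm
Pe = 0.67 × 25.3 = 16.951 mm
D − Pe = 81.576 − 16.951 = 64.625 mm
Gross irrigation = 64.625 / 0.56 = 115.402 mm

115 mm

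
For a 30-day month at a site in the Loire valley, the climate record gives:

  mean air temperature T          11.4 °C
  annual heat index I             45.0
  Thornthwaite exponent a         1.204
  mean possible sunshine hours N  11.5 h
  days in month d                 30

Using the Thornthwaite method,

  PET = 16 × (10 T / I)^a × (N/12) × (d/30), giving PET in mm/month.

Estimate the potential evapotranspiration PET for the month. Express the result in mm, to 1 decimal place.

10T/I = 10 × 11.4 / 45.0 = 2.5333
(10T/I)^a = 2.5333^1.204 = 3.0622
Uncorrected PET = 16 × 3.0622 = 48.995 mm
Correction = (N/12)(d/30) = (11.5/12)(30/30) = 0.9583
PET = 48.995 × 0.9583 = 46.952 mm/month

47.0 mm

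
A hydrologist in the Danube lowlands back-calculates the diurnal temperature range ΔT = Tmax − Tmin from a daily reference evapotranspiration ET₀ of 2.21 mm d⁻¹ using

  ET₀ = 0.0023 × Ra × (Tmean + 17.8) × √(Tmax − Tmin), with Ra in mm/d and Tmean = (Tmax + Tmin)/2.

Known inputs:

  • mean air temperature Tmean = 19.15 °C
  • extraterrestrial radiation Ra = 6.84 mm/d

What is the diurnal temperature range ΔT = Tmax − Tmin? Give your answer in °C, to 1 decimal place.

√ΔT = ET₀ / [0.0023 × Ra × (Tmean+17.8)] = 2.21 / (0.0023 × 6.84 × 36.95) = 3.8018
ΔT = 3.8018² = 14.454 °C

14.5 °C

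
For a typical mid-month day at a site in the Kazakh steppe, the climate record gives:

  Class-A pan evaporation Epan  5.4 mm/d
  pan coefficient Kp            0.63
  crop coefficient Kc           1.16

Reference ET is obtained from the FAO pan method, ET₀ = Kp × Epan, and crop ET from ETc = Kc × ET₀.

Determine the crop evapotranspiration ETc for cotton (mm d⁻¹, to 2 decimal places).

ET₀ = 0.63 × 5.4 = 3.4020 mm/d
ETc = Kc × ET₀ = 1.16 × 3.4020 = 3.9463 mm/d

3.95 mm d⁻¹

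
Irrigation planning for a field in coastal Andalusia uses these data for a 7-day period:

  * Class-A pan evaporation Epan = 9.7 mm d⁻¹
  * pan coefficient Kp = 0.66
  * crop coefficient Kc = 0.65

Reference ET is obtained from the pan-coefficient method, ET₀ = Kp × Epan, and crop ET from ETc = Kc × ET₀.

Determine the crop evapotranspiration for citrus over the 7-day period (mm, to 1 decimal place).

ET₀ = 0.66 × 9.7 = 6.4020 mm/d
ETc = Kc × ET₀ = 0.65 × 6.4020 = 4.1613 mm/d
Over 7 days: 4.1613 × 7 = 29.129 mm

29.1 mm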